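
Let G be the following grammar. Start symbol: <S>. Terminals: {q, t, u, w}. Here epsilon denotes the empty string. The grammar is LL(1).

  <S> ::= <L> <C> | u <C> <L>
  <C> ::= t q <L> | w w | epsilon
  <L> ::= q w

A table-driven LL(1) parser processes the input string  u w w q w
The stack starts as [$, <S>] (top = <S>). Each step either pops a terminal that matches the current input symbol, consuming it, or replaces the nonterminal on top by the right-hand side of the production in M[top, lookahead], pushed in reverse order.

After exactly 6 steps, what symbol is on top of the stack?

q

     Stack        Input        Action
  1  $ <S>        u w w q w $  expand <S> ::= u <C> <L>
  2  $ <L> <C> u  u w w q w $  match u
  3  $ <L> <C>    w w q w $    expand <C> ::= w w
  4  $ <L> w w    w w q w $    match w
  5  $ <L> w      w q w $      match w
  6  $ <L>        q w $        expand <L> ::= q w
Stack after step 6: $ w q (top = q).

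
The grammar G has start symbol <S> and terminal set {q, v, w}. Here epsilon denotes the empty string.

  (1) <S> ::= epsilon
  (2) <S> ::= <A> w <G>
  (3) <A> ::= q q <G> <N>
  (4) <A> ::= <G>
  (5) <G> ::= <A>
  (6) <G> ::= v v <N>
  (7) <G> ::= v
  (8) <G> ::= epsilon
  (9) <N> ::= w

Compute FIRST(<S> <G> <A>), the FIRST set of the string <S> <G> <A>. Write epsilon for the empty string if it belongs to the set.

FIRST(<N>) = {w}
FIRST(<S>) = {epsilon, q, v, w}  (via <A> w <G>)
FIRST(<A>) = {epsilon, q, v}  (via <G>)
FIRST(<G>) = {epsilon, q, v}  (via <A>)
FIRST(<S> <G> <A>): take FIRST of each symbol in turn, carrying on past any symbol whose FIRST contains epsilon; result {epsilon, q, v, w}.

{epsilon, q, v, w}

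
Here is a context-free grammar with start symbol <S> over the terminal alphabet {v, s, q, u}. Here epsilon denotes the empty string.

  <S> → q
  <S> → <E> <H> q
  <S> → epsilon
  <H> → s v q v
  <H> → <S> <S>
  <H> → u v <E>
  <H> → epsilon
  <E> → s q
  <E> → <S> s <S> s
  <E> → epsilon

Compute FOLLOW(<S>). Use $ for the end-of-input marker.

FIRST(<S>): from <S>→q we get {q}; from <S>→<E> <H> q we get {q, s, u}; from <S>→epsilon we get {epsilon}. So FIRST(<S>) = {epsilon, q, s, u}.
FIRST(<H>): from <H>→s v q v we get {s}; from <H>→<S> <S> we get {epsilon, q, s, u}; from <H>→u v <E> we get {u}; from <H>→epsilon we get {epsilon}. So FIRST(<H>) = {epsilon, q, s, u}.
FIRST(<E>): from <E>→s q we get {s}; from <E>→<S> s <S> s we get {q, s, u}; from <E>→epsilon we get {epsilon}. So FIRST(<E>) = {epsilon, q, s, u}.
FOLLOW(<S>) includes $ since <S> is the start symbol.
FOLLOW(<H>): in <S>→<E> <H> q, <H> is followed by q with FIRST {q}. Thus FOLLOW(<H>) = {q}.
FOLLOW(<S>): in <H>→<S> <S> (occurrence 1), <S> is followed by <S> with FIRST {epsilon, q, s, u}; in <H>→<S> <S> (occurrence 1), the suffix after <S> is nullable, so FOLLOW(<S>) ⊇ FOLLOW(<H>) = {q}; in <H>→<S> <S> (occurrence 2), the suffix after <S> is empty, so FOLLOW(<S>) ⊇ FOLLOW(<H>) = {q}; in <E>→<S> s <S> s (occurrence 1), <S> is followed by s <S> s with FIRST {s}; in <E>→<S> s <S> s (occurrence 2), <S> is followed by s with FIRST {s}. Thus FOLLOW(<S>) = {$, q, s, u}.
FOLLOW(<E>): in <S>→<E> <H> q, <E> is followed by <H> q with FIRST {q, s, u}; in <H>→u v <E>, the suffix after <E> is empty, so FOLLOW(<E>) ⊇ FOLLOW(<H>) = {q}. Thus FOLLOW(<E>) = {q, s, u}.

{$, q, s, u}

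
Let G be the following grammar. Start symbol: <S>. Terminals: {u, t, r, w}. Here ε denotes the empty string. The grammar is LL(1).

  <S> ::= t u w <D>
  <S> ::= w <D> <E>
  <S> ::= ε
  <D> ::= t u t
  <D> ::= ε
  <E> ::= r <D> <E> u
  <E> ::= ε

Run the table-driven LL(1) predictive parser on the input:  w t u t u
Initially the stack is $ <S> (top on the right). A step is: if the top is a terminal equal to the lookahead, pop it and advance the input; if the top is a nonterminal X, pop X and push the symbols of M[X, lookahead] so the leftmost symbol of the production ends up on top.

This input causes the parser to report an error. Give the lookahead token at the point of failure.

     Stack        Input        Action
  1  $ <S>        w t u t u $  expand <S> ::= w <D> <E>
  2  $ <E> <D> w  w t u t u $  match w
  3  $ <E> <D>    t u t u $    expand <D> ::= t u t
  4  $ <E> t u t  t u t u $    match t
  5  $ <E> t u    u t u $      match u
  6  $ <E> t      t u $        match t
  7  $ <E>        u $          expand <E> ::= ε
  8  $            u $          error: stack empty but input remains

u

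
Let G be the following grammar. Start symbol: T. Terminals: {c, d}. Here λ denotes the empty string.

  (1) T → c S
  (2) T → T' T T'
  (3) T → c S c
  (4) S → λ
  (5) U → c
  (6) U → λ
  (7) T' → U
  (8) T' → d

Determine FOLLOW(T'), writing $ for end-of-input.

{$, c, d}

FIRST(S) = {λ}
FIRST(U) = {λ, c}
FIRST(T') = {λ, c, d}  (via U)
FIRST(T) = {c, d}  (via T' T T')
FOLLOW(T) includes $ since T is the start symbol.
FOLLOW(T): in T→T' T T', T is followed by T' with FIRST {λ, c, d}; in T→T' T T', the suffix after T is nullable (adds nothing new). Thus FOLLOW(T) = {$, c, d}.
FOLLOW(S): in T→c S, the suffix after S is empty, so FOLLOW(S) ⊇ FOLLOW(T) = {$, c, d}; in T→c S c, S is followed by c with FIRST {c}. Thus FOLLOW(S) = {$, c, d}.
FOLLOW(T'): in T→T' T T' (occurrence 1), T' is followed by T T' with FIRST {c, d}; in T→T' T T' (occurrence 2), the suffix after T' is empty, so FOLLOW(T') ⊇ FOLLOW(T) = {$, c, d}. Thus FOLLOW(T') = {$, c, d}.
FOLLOW(U): in T'→U, the suffix after U is empty, so FOLLOW(U) ⊇ FOLLOW(T') = {$, c, d}. Thus FOLLOW(U) = {$, c, d}.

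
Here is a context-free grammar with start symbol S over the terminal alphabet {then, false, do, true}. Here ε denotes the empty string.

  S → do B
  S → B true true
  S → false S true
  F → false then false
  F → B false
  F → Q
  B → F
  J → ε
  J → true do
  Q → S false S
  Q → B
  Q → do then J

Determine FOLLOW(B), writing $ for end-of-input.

FIRST(J): from J→ε we get {ε}; from J→true do we get {true}. So FIRST(J) = {ε, true}.
FIRST(S): from S→do B we get {do}; from S→B true true we get {do, false}; from S→false S true we get {false}. So FIRST(S) = {do, false}.
FIRST(F): from F→false then false we get {false}; from F→B false we get {do, false}; from F→Q we get {do, false}. So FIRST(F) = {do, false}.
FIRST(B): from B→F we get {do, false}. So FIRST(B) = {do, false}.
FIRST(Q): from Q→S false S we get {do, false}; from Q→B we get {do, false}; from Q→do then J we get {do}. So FIRST(Q) = {do, false}.
FOLLOW(S) includes $ since S is the start symbol.
FOLLOW(S): in S→false S true, S is followed by true with FIRST {true}; in Q→S false S (occurrence 1), S is followed by false S with FIRST {false}; in Q→S false S (occurrence 2), the suffix after S is empty, so FOLLOW(S) ⊇ FOLLOW(Q) = {$, false, true}. Thus FOLLOW(S) = {$, false, true}.
FOLLOW(F): in B→F, the suffix after F is empty, so FOLLOW(F) ⊇ FOLLOW(B) = {$, false, true}. Thus FOLLOW(F) = {$, false, true}.
FOLLOW(Q): in F→Q, the suffix after Q is empty, so FOLLOW(Q) ⊇ FOLLOW(F) = {$, false, true}. Thus FOLLOW(Q) = {$, false, true}.
FOLLOW(B): in S→do B, the suffix after B is empty, so FOLLOW(B) ⊇ FOLLOW(S) = {$, false, true}; in S→B true true, B is followed by true true with FIRST {true}; in F→B false, B is followed by false with FIRST {false}; in Q→B, the suffix after B is empty, so FOLLOW(B) ⊇ FOLLOW(Q) = {$, false, true}. Thus FOLLOW(B) = {$, false, true}.
FOLLOW(J): in Q→do then J, the suffix after J is empty, so FOLLOW(J) ⊇ FOLLOW(Q) = {$, false, true}. Thus FOLLOW(J) = {$, false, true}.

{$, false, true}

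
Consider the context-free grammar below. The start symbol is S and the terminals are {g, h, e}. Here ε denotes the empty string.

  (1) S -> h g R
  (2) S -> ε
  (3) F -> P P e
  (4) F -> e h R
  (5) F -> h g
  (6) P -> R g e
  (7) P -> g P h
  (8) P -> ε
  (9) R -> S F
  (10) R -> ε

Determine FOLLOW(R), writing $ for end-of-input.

{$, e, g, h}

FIRST(S): from S->h g R we get {h}; from S->ε we get {ε}. So FIRST(S) = {ε, h}.
FIRST(F): from F->P P e we get {e, g, h}; from F->e h R we get {e}; from F->h g we get {h}. So FIRST(F) = {e, g, h}.
FIRST(R): from R->S F we get {e, g, h}; from R->ε we get {ε}. So FIRST(R) = {ε, e, g, h}.
FIRST(P): from P->R g e we get {e, g, h}; from P->g P h we get {g}; from P->ε we get {ε}. So FIRST(P) = {ε, e, g, h}.
FOLLOW(S) includes $ since S is the start symbol.
FOLLOW(S): in R->S F, S is followed by F with FIRST {e, g, h}. Thus FOLLOW(S) = {$, e, g, h}.
FOLLOW(P): in F->P P e (occurrence 1), P is followed by P e with FIRST {e, g, h}; in F->P P e (occurrence 2), P is followed by e with FIRST {e}; in P->g P h, P is followed by h with FIRST {h}. Thus FOLLOW(P) = {e, g, h}.
FOLLOW(F): in R->S F, the suffix after F is empty, so FOLLOW(F) ⊇ FOLLOW(R) = {$, e, g, h}. Thus FOLLOW(F) = {$, e, g, h}.
FOLLOW(R): in S->h g R, the suffix after R is empty, so FOLLOW(R) ⊇ FOLLOW(S) = {$, e, g, h}; in F->e h R, the suffix after R is empty, so FOLLOW(R) ⊇ FOLLOW(F) = {$, e, g, h}; in P->R g e, R is followed by g e with FIRST {g}. Thus FOLLOW(R) = {$, e, g, h}.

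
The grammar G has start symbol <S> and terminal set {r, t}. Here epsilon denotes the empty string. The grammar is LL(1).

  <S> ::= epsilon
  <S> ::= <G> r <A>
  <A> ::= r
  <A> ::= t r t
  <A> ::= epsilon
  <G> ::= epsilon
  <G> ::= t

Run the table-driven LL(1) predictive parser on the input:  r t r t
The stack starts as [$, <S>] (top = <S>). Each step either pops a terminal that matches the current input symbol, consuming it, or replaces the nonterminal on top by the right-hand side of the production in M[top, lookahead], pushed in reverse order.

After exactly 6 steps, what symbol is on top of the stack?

t

step 1: stack=$ <S>  input=r t r t $  — expand <S> ::= <G> r <A>
step 2: stack=$ <A> r <G>  input=r t r t $  — expand <G> ::= epsilon
step 3: stack=$ <A> r  input=r t r t $  — match r
step 4: stack=$ <A>  input=t r t $  — expand <A> ::= t r t
step 5: stack=$ t r t  input=t r t $  — match t
step 6: stack=$ t r  input=r t $  — match r
Stack after step 6: $ t (top = t).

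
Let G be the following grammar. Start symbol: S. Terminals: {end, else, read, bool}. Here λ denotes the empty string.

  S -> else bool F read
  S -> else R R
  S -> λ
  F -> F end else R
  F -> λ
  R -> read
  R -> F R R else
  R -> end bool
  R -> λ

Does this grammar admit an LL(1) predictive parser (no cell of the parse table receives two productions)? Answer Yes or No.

FIRST(S) = {λ, else}
FIRST(F) = {λ, end}
FIRST(R) = {λ, else, end, read}
FOLLOW(S) = {$}
FOLLOW(F) = {else, end, read}
FOLLOW(R) = {$, else, end, read}
Cell M[F, end] receives both F -> F end else R and F -> λ — the grammar is not LL(1).

No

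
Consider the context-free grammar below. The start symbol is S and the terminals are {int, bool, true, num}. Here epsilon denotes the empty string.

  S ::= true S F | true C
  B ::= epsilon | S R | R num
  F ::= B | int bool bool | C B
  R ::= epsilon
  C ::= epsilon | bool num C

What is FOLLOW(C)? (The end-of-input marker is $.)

{$, bool, int, num, true}

FIRST(S): from S::=true S F we get {true}; from S::=true C we get {true}. So FIRST(S) = {true}.
FIRST(R): from R::=epsilon we get {epsilon}. So FIRST(R) = {epsilon}.
FIRST(C): from C::=epsilon we get {epsilon}; from C::=bool num C we get {bool}. So FIRST(C) = {epsilon, bool}.
FIRST(B): from B::=epsilon we get {epsilon}; from B::=S R we get {true}; from B::=R num we get {num}. So FIRST(B) = {epsilon, num, true}.
FIRST(F): from F::=B we get {epsilon, num, true}; from F::=int bool bool we get {int}; from F::=C B we get {epsilon, bool, num, true}. So FIRST(F) = {epsilon, bool, int, num, true}.
FOLLOW(S) includes $ since S is the start symbol.
FOLLOW(S): in S::=true S F, S is followed by F with FIRST {epsilon, bool, int, num, true}; in S::=true S F, the suffix after S is nullable (adds nothing new); in B::=S R, S is followed by R with FIRST {epsilon}; in B::=S R, the suffix after S is nullable, so FOLLOW(S) ⊇ FOLLOW(B) = {$, bool, int, num, true}. Thus FOLLOW(S) = {$, bool, int, num, true}.
FOLLOW(F): in S::=true S F, the suffix after F is empty, so FOLLOW(F) ⊇ FOLLOW(S) = {$, bool, int, num, true}. Thus FOLLOW(F) = {$, bool, int, num, true}.
FOLLOW(B): in F::=B, the suffix after B is empty, so FOLLOW(B) ⊇ FOLLOW(F) = {$, bool, int, num, true}; in F::=C B, the suffix after B is empty, so FOLLOW(B) ⊇ FOLLOW(F) = {$, bool, int, num, true}. Thus FOLLOW(B) = {$, bool, int, num, true}.
FOLLOW(R): in B::=S R, the suffix after R is empty, so FOLLOW(R) ⊇ FOLLOW(B) = {$, bool, int, num, true}; in B::=R num, R is followed by num with FIRST {num}. Thus FOLLOW(R) = {$, bool, int, num, true}.
FOLLOW(C): in S::=true C, the suffix after C is empty, so FOLLOW(C) ⊇ FOLLOW(S) = {$, bool, int, num, true}; in F::=C B, C is followed by B with FIRST {epsilon, num, true}; in F::=C B, the suffix after C is nullable, so FOLLOW(C) ⊇ FOLLOW(F) = {$, bool, int, num, true}; in C::=bool num C, the suffix after C is empty (adds nothing new). Thus FOLLOW(C) = {$, bool, int, num, true}.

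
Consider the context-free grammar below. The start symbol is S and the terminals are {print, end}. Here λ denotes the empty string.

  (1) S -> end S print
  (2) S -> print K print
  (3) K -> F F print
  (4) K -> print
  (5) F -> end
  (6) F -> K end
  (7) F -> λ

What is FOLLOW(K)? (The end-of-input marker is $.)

FIRST(S): from S->end S print we get {end}; from S->print K print we get {print}. So FIRST(S) = {end, print}.
FIRST(K): from K->F F print we get {end, print}; from K->print we get {print}. So FIRST(K) = {end, print}.
FIRST(F): from F->end we get {end}; from F->K end we get {end, print}; from F->λ we get {λ}. So FIRST(F) = {λ, end, print}.
FOLLOW(S) includes $ since S is the start symbol.
FOLLOW(S): in S->end S print, S is followed by print with FIRST {print}. Thus FOLLOW(S) = {$, print}.
FOLLOW(K): in S->print K print, K is followed by print with FIRST {print}; in F->K end, K is followed by end with FIRST {end}. Thus FOLLOW(K) = {end, print}.
FOLLOW(F): in K->F F print (occurrence 1), F is followed by F print with FIRST {end, print}; in K->F F print (occurrence 2), F is followed by print with FIRST {print}. Thus FOLLOW(F) = {end, print}.

{end, print}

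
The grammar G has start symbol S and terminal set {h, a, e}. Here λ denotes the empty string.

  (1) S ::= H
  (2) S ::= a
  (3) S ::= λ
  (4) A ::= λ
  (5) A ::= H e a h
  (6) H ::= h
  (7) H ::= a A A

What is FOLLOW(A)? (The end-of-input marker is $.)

{$, a, e, h}

FIRST(H) = {a, h}
FIRST(S) = {λ, a, h}  (via H)
FIRST(A) = {λ, a, h}  (via H e a h)
FOLLOW(S) includes $ since S is the start symbol.
FOLLOW(S): S appears on no right-hand side. Thus FOLLOW(S) = {$}.
FOLLOW(H): in S::=H, the suffix after H is empty, so FOLLOW(H) ⊇ FOLLOW(S) = {$}; in A::=H e a h, H is followed by e a h with FIRST {e}. Thus FOLLOW(H) = {$, e}.
FOLLOW(A): in H::=a A A (occurrence 1), A is followed by A with FIRST {λ, a, h}; in H::=a A A (occurrence 1), the suffix after A is nullable, so FOLLOW(A) ⊇ FOLLOW(H) = {$, e}; in H::=a A A (occurrence 2), the suffix after A is empty, so FOLLOW(A) ⊇ FOLLOW(H) = {$, e}. Thus FOLLOW(A) = {$, a, e, h}.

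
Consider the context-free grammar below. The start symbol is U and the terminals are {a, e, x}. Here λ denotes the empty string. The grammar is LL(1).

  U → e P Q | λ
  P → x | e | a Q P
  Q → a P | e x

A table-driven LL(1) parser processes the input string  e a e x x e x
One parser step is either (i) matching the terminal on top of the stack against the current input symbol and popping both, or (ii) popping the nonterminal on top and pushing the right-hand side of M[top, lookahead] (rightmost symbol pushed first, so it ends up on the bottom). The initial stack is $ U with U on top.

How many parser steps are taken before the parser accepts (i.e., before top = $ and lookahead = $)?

12

      Stack      Input            Action
   1  $ U        e a e x x e x $  expand U → e P Q
   2  $ Q P e    e a e x x e x $  match e
   3  $ Q P      a e x x e x $    expand P → a Q P
   4  $ Q P Q a  a e x x e x $    match a
   5  $ Q P Q    e x x e x $      expand Q → e x
   6  $ Q P x e  e x x e x $      match e
   7  $ Q P x    x x e x $        match x
   8  $ Q P      x e x $          expand P → x
   9  $ Q x      x e x $          match x
  10  $ Q        e x $            expand Q → e x
  11  $ x e      e x $            match e
  12  $ x        x $              match x
Accept reached after 12 steps.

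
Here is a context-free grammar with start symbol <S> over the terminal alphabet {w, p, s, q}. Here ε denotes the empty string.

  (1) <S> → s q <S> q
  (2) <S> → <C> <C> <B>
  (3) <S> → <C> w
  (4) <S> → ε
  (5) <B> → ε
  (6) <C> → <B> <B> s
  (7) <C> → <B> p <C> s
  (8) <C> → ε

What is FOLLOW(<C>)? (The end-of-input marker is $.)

{$, p, q, s, w}

FIRST(<B>): from <B>→ε we get {ε}. So FIRST(<B>) = {ε}.
FIRST(<C>): from <C>→<B> <B> s we get {s}; from <C>→<B> p <C> s we get {p}; from <C>→ε we get {ε}. So FIRST(<C>) = {ε, p, s}.
FIRST(<S>): from <S>→s q <S> q we get {s}; from <S>→<C> <C> <B> we get {ε, p, s}; from <S>→<C> w we get {p, s, w}; from <S>→ε we get {ε}. So FIRST(<S>) = {ε, p, s, w}.
FOLLOW(<S>) includes $ since <S> is the start symbol.
FOLLOW(<S>): in <S>→s q <S> q, <S> is followed by q with FIRST {q}. Thus FOLLOW(<S>) = {$, q}.
FOLLOW(<B>): in <S>→<C> <C> <B>, the suffix after <B> is empty, so FOLLOW(<B>) ⊇ FOLLOW(<S>) = {$, q}; in <C>→<B> <B> s (occurrence 1), <B> is followed by <B> s with FIRST {s}; in <C>→<B> <B> s (occurrence 2), <B> is followed by s with FIRST {s}; in <C>→<B> p <C> s, <B> is followed by p <C> s with FIRST {p}. Thus FOLLOW(<B>) = {$, p, q, s}.
FOLLOW(<C>): in <S>→<C> <C> <B> (occurrence 1), <C> is followed by <C> <B> with FIRST {ε, p, s}; in <S>→<C> <C> <B> (occurrence 1), the suffix after <C> is nullable, so FOLLOW(<C>) ⊇ FOLLOW(<S>) = {$, q}; in <S>→<C> <C> <B> (occurrence 2), <C> is followed by <B> with FIRST {ε}; in <S>→<C> <C> <B> (occurrence 2), the suffix after <C> is nullable, so FOLLOW(<C>) ⊇ FOLLOW(<S>) = {$, q}; in <S>→<C> w, <C> is followed by w with FIRST {w}; in <C>→<B> p <C> s, <C> is followed by s with FIRST {s}. Thus FOLLOW(<C>) = {$, p, q, s, w}.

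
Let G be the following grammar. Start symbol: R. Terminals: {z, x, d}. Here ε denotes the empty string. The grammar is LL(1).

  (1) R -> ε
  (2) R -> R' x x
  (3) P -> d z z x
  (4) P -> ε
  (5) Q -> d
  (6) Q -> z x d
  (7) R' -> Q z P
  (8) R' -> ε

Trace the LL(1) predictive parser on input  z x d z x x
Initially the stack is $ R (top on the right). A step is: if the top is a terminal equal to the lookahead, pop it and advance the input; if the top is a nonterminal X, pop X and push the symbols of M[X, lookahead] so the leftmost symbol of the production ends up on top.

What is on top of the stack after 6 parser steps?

step 1: stack=$ R  input=z x d z x x $  — expand R -> R' x x
step 2: stack=$ x x R'  input=z x d z x x $  — expand R' -> Q z P
step 3: stack=$ x x P z Q  input=z x d z x x $  — expand Q -> z x d
step 4: stack=$ x x P z d x z  input=z x d z x x $  — match z
step 5: stack=$ x x P z d x  input=x d z x x $  — match x
step 6: stack=$ x x P z d  input=d z x x $  — match d
Stack after step 6: $ x x P z (top = z).

z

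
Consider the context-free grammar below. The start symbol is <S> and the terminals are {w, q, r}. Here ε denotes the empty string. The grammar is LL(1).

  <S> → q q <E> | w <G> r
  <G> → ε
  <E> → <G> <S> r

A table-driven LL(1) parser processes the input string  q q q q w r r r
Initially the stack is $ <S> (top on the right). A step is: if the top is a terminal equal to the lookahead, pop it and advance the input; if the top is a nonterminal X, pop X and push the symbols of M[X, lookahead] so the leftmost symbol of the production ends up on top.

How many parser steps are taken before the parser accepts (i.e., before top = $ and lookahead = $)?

step 1: stack=$ <S>  input=q q q q w r r r $  — expand <S> → q q <E>
step 2: stack=$ <E> q q  input=q q q q w r r r $  — match q
step 3: stack=$ <E> q  input=q q q w r r r $  — match q
step 4: stack=$ <E>  input=q q w r r r $  — expand <E> → <G> <S> r
step 5: stack=$ r <S> <G>  input=q q w r r r $  — expand <G> → ε
step 6: stack=$ r <S>  input=q q w r r r $  — expand <S> → q q <E>
step 7: stack=$ r <E> q q  input=q q w r r r $  — match q
step 8: stack=$ r <E> q  input=q w r r r $  — match q
step 9: stack=$ r <E>  input=w r r r $  — expand <E> → <G> <S> r
step 10: stack=$ r r <S> <G>  input=w r r r $  — expand <G> → ε
step 11: stack=$ r r <S>  input=w r r r $  — expand <S> → w <G> r
step 12: stack=$ r r r <G> w  input=w r r r $  — match w
step 13: stack=$ r r r <G>  input=r r r $  — expand <G> → ε
step 14: stack=$ r r r  input=r r r $  — match r
step 15: stack=$ r r  input=r r $  — match r
step 16: stack=$ r  input=r $  — match r
Accept reached after 16 steps.

16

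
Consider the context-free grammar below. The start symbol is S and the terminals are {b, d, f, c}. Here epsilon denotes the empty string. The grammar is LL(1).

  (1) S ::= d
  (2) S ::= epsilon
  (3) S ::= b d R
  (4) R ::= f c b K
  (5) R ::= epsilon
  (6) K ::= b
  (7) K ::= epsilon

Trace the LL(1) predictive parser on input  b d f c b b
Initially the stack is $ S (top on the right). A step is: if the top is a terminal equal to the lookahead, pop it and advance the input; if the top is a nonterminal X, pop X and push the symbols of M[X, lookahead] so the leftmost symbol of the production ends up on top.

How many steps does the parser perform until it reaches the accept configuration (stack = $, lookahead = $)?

9

step 1: stack=$ S  input=b d f c b b $  — expand S ::= b d R
step 2: stack=$ R d b  input=b d f c b b $  — match b
step 3: stack=$ R d  input=d f c b b $  — match d
step 4: stack=$ R  input=f c b b $  — expand R ::= f c b K
step 5: stack=$ K b c f  input=f c b b $  — match f
step 6: stack=$ K b c  input=c b b $  — match c
step 7: stack=$ K b  input=b b $  — match b
step 8: stack=$ K  input=b $  — expand K ::= b
step 9: stack=$ b  input=b $  — match b
Accept reached after 9 steps.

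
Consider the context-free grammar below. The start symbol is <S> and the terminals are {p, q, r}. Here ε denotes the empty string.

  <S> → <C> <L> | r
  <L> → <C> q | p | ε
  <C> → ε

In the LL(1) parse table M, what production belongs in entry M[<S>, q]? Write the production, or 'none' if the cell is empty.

<S> → <C> <L>

FIRST(<C>): from <C>→ε we get {ε}. So FIRST(<C>) = {ε}.
FIRST(<L>): from <L>→<C> q we get {q}; from <L>→p we get {p}; from <L>→ε we get {ε}. So FIRST(<L>) = {ε, p, q}.
FIRST(<S>): from <S>→<C> <L> we get {ε, p, q}; from <S>→r we get {r}. So FIRST(<S>) = {ε, p, q, r}.
FOLLOW(<S>) includes $ since <S> is the start symbol.
FOLLOW(<S>): <S> appears on no right-hand side. Thus FOLLOW(<S>) = {$}.
For <S> → <C> <L>: FIRST(<C> <L>) = {ε, p, q}, so it goes in M[<S>, t] for t ∈ {p, q}; since ε ∈ FIRST, also for every t ∈ FOLLOW(<S>) = {$}.
For <S> → r: FIRST(r) = {r}, so it goes in M[<S>, t] for t ∈ {r}.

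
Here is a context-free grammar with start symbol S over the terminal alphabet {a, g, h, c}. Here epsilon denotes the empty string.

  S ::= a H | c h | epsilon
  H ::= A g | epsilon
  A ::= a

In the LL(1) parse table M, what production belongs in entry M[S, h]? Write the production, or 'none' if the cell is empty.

none

FIRST(S): from S::=a H we get {a}; from S::=c h we get {c}; from S::=epsilon we get {epsilon}. So FIRST(S) = {epsilon, a, c}.
FIRST(A): from A::=a we get {a}. So FIRST(A) = {a}.
FIRST(H): from H::=A g we get {a}; from H::=epsilon we get {epsilon}. So FIRST(H) = {epsilon, a}.
FOLLOW(S) includes $ since S is the start symbol.
FOLLOW(S): S appears on no right-hand side. Thus FOLLOW(S) = {$}.
For S ::= a H: FIRST(a H) = {a}, so it goes in M[S, t] for t ∈ {a}.
For S ::= c h: FIRST(c h) = {c}, so it goes in M[S, t] for t ∈ {c}.
For S ::= epsilon: FIRST(epsilon) = {epsilon}, so it goes in M[S, t] for t ∈ {}; since epsilon ∈ FIRST, also for every t ∈ FOLLOW(S) = {$}.
None of these place a production in M[S, h].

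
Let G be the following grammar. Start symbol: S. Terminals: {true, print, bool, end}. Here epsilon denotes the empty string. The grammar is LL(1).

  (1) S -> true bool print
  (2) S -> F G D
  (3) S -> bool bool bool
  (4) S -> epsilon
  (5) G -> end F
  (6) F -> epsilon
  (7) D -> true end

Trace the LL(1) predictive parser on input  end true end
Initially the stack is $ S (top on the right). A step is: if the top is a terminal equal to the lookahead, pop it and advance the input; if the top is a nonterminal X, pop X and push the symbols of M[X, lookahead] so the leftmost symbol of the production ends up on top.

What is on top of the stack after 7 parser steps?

end

step 1: stack=$ S  input=end true end $  — expand S -> F G D
step 2: stack=$ D G F  input=end true end $  — expand F -> epsilon
step 3: stack=$ D G  input=end true end $  — expand G -> end F
step 4: stack=$ D F end  input=end true end $  — match end
step 5: stack=$ D F  input=true end $  — expand F -> epsilon
step 6: stack=$ D  input=true end $  — expand D -> true end
step 7: stack=$ end true  input=true end $  — match true
Stack after step 7: $ end (top = end).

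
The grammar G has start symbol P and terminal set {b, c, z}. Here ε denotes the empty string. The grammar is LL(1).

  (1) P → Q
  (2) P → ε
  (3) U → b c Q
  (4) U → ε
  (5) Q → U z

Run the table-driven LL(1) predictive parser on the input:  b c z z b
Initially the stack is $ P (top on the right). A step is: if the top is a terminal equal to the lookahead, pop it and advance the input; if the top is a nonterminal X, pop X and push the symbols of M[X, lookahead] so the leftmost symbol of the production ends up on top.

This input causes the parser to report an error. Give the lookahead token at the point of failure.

      Stack      Input        Action
   1  $ P        b c z z b $  expand P → Q
   2  $ Q        b c z z b $  expand Q → U z
   3  $ z U      b c z z b $  expand U → b c Q
   4  $ z Q c b  b c z z b $  match b
   5  $ z Q c    c z z b $    match c
   6  $ z Q      z z b $      expand Q → U z
   7  $ z z U    z z b $      expand U → ε
   8  $ z z      z z b $      match z
   9  $ z        z b $        match z
  10  $          b $          error: stack empty but input remains

b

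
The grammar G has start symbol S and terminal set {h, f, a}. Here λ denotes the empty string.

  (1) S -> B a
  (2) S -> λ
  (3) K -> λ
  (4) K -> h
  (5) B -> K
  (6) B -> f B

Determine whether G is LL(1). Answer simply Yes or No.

Yes

FIRST(S) = {λ, a, f, h}
FIRST(K) = {λ, h}
FIRST(B) = {λ, f, h}
FOLLOW(S) = {$}
FOLLOW(K) = {a}
FOLLOW(B) = {a}
Each cell of M receives at most one production.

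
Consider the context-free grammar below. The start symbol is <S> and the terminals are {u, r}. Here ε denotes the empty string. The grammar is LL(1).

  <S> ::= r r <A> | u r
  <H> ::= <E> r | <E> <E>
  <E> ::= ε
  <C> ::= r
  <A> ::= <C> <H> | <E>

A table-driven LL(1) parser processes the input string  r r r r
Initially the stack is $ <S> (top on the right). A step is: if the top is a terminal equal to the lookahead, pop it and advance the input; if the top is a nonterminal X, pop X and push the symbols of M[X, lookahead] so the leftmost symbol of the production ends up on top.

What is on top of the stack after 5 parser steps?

r

step 1: stack=$ <S>  input=r r r r $  — expand <S> ::= r r <A>
step 2: stack=$ <A> r r  input=r r r r $  — match r
step 3: stack=$ <A> r  input=r r r $  — match r
step 4: stack=$ <A>  input=r r $  — expand <A> ::= <C> <H>
step 5: stack=$ <H> <C>  input=r r $  — expand <C> ::= r
Stack after step 5: $ <H> r (top = r).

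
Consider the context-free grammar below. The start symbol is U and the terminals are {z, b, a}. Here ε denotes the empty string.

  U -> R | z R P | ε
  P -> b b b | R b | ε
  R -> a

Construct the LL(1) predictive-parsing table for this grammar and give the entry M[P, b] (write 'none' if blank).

P -> b b b

FIRST(R): from R->a we get {a}. So FIRST(R) = {a}.
FIRST(U): from U->R we get {a}; from U->z R P we get {z}; from U->ε we get {ε}. So FIRST(U) = {ε, a, z}.
FIRST(P): from P->b b b we get {b}; from P->R b we get {a}; from P->ε we get {ε}. So FIRST(P) = {ε, a, b}.
FOLLOW(U) includes $ since U is the start symbol.
FOLLOW(U): U appears on no right-hand side. Thus FOLLOW(U) = {$}.
FOLLOW(P): in U->z R P, the suffix after P is empty, so FOLLOW(P) ⊇ FOLLOW(U) = {$}. Thus FOLLOW(P) = {$}.
For P -> b b b: FIRST(b b b) = {b}, so it goes in M[P, t] for t ∈ {b}.
For P -> R b: FIRST(R b) = {a}, so it goes in M[P, t] for t ∈ {a}.
For P -> ε: FIRST(ε) = {ε}, so it goes in M[P, t] for t ∈ {}; since ε ∈ FIRST, also for every t ∈ FOLLOW(P) = {$}.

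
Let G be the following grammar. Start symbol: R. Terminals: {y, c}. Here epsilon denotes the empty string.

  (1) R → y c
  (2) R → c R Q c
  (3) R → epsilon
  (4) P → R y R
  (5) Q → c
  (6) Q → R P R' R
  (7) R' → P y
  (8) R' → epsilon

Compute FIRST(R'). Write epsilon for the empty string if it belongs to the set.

FIRST(R): from R→y c we get {y}; from R→c R Q c we get {c}; from R→epsilon we get {epsilon}. So FIRST(R) = {epsilon, c, y}.
FIRST(P): from P→R y R we get {c, y}. So FIRST(P) = {c, y}.
FIRST(Q): from Q→c we get {c}; from Q→R P R' R we get {c, y}. So FIRST(Q) = {c, y}.
FIRST(R'): from R'→P y we get {c, y}; from R'→epsilon we get {epsilon}. So FIRST(R') = {epsilon, c, y}.

{epsilon, c, y}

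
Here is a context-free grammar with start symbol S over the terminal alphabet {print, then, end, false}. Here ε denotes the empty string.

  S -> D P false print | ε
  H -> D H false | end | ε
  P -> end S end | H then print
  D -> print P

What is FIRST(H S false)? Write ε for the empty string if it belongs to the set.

{end, false, print}

FIRST(D) = {print}
FIRST(S) = {ε, print}  (via D P false print)
FIRST(H) = {ε, end, print}  (via D H false)
FIRST(P) = {end, print, then}  (via H then print)
FIRST(H S false): take FIRST of each symbol in turn, carrying on past any symbol whose FIRST contains ε; result {end, false, print}.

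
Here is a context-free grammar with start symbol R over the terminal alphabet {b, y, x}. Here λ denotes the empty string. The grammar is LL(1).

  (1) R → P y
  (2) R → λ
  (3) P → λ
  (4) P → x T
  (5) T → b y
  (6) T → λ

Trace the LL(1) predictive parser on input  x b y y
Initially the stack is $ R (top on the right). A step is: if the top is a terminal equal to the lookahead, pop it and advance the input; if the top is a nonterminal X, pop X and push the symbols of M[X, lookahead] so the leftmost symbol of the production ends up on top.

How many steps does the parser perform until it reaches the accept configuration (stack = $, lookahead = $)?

step 1: stack=$ R  input=x b y y $  — expand R → P y
step 2: stack=$ y P  input=x b y y $  — expand P → x T
step 3: stack=$ y T x  input=x b y y $  — match x
step 4: stack=$ y T  input=b y y $  — expand T → b y
step 5: stack=$ y y b  input=b y y $  — match b
step 6: stack=$ y y  input=y y $  — match y
step 7: stack=$ y  input=y $  — match y
Accept reached after 7 steps.

7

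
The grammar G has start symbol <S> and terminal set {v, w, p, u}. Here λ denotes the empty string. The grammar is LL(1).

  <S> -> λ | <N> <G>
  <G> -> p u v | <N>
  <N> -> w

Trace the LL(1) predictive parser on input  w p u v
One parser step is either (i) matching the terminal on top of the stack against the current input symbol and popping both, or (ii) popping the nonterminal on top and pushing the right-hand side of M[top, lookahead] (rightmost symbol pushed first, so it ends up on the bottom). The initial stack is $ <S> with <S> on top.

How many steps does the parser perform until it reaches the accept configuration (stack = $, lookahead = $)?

step 1: stack=$ <S>  input=w p u v $  — expand <S> -> <N> <G>
step 2: stack=$ <G> <N>  input=w p u v $  — expand <N> -> w
step 3: stack=$ <G> w  input=w p u v $  — match w
step 4: stack=$ <G>  input=p u v $  — expand <G> -> p u v
step 5: stack=$ v u p  input=p u v $  — match p
step 6: stack=$ v u  input=u v $  — match u
step 7: stack=$ v  input=v $  — match v
Accept reached after 7 steps.

7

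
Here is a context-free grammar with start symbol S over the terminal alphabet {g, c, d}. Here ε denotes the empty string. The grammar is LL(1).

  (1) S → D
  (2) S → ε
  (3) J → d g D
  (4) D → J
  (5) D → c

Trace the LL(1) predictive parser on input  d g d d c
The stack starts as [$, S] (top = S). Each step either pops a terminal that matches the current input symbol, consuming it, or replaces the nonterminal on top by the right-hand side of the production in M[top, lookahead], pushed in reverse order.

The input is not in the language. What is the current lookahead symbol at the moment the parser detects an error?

d

step 1: stack=$ S  input=d g d d c $  — expand S → D
step 2: stack=$ D  input=d g d d c $  — expand D → J
step 3: stack=$ J  input=d g d d c $  — expand J → d g D
step 4: stack=$ D g d  input=d g d d c $  — match d
step 5: stack=$ D g  input=g d d c $  — match g
step 6: stack=$ D  input=d d c $  — expand D → J
step 7: stack=$ J  input=d d c $  — expand J → d g D
step 8: stack=$ D g d  input=d d c $  — match d
step 9: stack=$ D g  input=d c $  — error: top is terminal g but lookahead is d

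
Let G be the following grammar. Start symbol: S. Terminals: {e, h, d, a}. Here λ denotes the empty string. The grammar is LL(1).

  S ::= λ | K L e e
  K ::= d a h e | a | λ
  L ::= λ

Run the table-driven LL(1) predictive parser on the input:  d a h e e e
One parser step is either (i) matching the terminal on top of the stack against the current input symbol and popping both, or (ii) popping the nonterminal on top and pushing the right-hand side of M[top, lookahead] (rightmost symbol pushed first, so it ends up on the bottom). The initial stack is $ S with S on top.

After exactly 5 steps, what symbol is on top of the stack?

     Stack            Input          Action
  1  $ S              d a h e e e $  expand S ::= K L e e
  2  $ e e L K        d a h e e e $  expand K ::= d a h e
  3  $ e e L e h a d  d a h e e e $  match d
  4  $ e e L e h a    a h e e e $    match a
  5  $ e e L e h      h e e e $      match h
Stack after step 5: $ e e L e (top = e).

e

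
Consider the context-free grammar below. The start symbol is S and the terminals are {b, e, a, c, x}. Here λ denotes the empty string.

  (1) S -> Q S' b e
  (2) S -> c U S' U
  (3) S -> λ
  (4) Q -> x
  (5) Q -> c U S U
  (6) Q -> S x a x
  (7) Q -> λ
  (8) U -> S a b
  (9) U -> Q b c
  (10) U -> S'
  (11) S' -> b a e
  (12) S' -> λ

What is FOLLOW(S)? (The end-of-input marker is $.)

{$, a, b, c, x}

FIRST(S') = {λ, b}
FIRST(S) = {λ, b, c, x}  (via Q S' b e)
FIRST(Q) = {λ, b, c, x}  (via S x a x)
FIRST(U) = {λ, a, b, c, x}  (via S a b, Q b c, S')
FOLLOW(S) includes $ since S is the start symbol.
FOLLOW(Q): in S->Q S' b e, Q is followed by S' b e with FIRST {b}; in U->Q b c, Q is followed by b c with FIRST {b}. Thus FOLLOW(Q) = {b}.
FOLLOW(S): in Q->c U S U, S is followed by U with FIRST {λ, a, b, c, x}; in Q->c U S U, the suffix after S is nullable, so FOLLOW(S) ⊇ FOLLOW(Q) = {b}; in Q->S x a x, S is followed by x a x with FIRST {x}; in U->S a b, S is followed by a b with FIRST {a}. Thus FOLLOW(S) = {$, a, b, c, x}.
FOLLOW(U): in S->c U S' U (occurrence 1), U is followed by S' U with FIRST {λ, a, b, c, x}; in S->c U S' U (occurrence 1), the suffix after U is nullable, so FOLLOW(U) ⊇ FOLLOW(S) = {$, a, b, c, x}; in S->c U S' U (occurrence 2), the suffix after U is empty, so FOLLOW(U) ⊇ FOLLOW(S) = {$, a, b, c, x}; in Q->c U S U (occurrence 1), U is followed by S U with FIRST {λ, a, b, c, x}; in Q->c U S U (occurrence 1), the suffix after U is nullable, so FOLLOW(U) ⊇ FOLLOW(Q) = {b}; in Q->c U S U (occurrence 2), the suffix after U is empty, so FOLLOW(U) ⊇ FOLLOW(Q) = {b}. Thus FOLLOW(U) = {$, a, b, c, x}.
FOLLOW(S'): in S->Q S' b e, S' is followed by b e with FIRST {b}; in S->c U S' U, S' is followed by U with FIRST {λ, a, b, c, x}; in S->c U S' U, the suffix after S' is nullable, so FOLLOW(S') ⊇ FOLLOW(S) = {$, a, b, c, x}; in U->S', the suffix after S' is empty, so FOLLOW(S') ⊇ FOLLOW(U) = {$, a, b, c, x}. Thus FOLLOW(S') = {$, a, b, c, x}.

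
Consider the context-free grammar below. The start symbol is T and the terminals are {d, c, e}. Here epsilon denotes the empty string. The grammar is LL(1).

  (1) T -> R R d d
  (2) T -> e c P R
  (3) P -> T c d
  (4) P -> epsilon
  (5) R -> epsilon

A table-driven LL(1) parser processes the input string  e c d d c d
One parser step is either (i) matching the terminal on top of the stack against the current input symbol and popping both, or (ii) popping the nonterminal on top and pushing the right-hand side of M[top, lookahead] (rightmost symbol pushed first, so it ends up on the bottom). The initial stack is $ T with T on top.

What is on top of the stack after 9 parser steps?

step 1: stack=$ T  input=e c d d c d $  — expand T -> e c P R
step 2: stack=$ R P c e  input=e c d d c d $  — match e
step 3: stack=$ R P c  input=c d d c d $  — match c
step 4: stack=$ R P  input=d d c d $  — expand P -> T c d
step 5: stack=$ R d c T  input=d d c d $  — expand T -> R R d d
step 6: stack=$ R d c d d R R  input=d d c d $  — expand R -> epsilon
step 7: stack=$ R d c d d R  input=d d c d $  — expand R -> epsilon
step 8: stack=$ R d c d d  input=d d c d $  — match d
step 9: stack=$ R d c d  input=d c d $  — match d
Stack after step 9: $ R d c (top = c).

c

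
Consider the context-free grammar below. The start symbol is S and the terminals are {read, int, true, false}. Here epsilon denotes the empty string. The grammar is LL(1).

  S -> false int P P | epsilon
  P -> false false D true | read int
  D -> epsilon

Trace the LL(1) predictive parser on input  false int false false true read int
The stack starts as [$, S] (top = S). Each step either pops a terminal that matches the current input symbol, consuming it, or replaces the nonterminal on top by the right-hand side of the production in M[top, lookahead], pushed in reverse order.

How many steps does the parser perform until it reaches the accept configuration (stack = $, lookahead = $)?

11

      Stack                   Input                                  Action
   1  $ S                     false int false false true read int $  expand S -> false int P P
   2  $ P P int false         false int false false true read int $  match false
   3  $ P P int               int false false true read int $        match int
   4  $ P P                   false false true read int $            expand P -> false false D true
   5  $ P true D false false  false false true read int $            match false
   6  $ P true D false        false true read int $                  match false
   7  $ P true D              true read int $                        expand D -> epsilon
   8  $ P true                true read int $                        match true
   9  $ P                     read int $                             expand P -> read int
  10  $ int read              read int $                             match read
  11  $ int                   int $                                  match int
Accept reached after 11 steps.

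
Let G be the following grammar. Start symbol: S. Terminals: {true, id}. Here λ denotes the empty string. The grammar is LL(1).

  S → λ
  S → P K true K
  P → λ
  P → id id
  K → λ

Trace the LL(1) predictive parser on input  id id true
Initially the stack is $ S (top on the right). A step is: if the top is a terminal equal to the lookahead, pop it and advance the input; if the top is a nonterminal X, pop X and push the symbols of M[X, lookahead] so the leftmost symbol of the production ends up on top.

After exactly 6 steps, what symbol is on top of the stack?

step 1: stack=$ S  input=id id true $  — expand S → P K true K
step 2: stack=$ K true K P  input=id id true $  — expand P → id id
step 3: stack=$ K true K id id  input=id id true $  — match id
step 4: stack=$ K true K id  input=id true $  — match id
step 5: stack=$ K true K  input=true $  — expand K → λ
step 6: stack=$ K true  input=true $  — match true
Stack after step 6: $ K (top = K).

K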